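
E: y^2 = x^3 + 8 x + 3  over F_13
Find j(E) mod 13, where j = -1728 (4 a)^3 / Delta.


Delta = -16(4 a^3 + 27 b^2) mod 13 = 4
-1728 * (4 a)^3 = -1728 * (4*8)^3 mod 13 = 8
j = 8 * 4^(-1) mod 13 = 2

j = 2 (mod 13)


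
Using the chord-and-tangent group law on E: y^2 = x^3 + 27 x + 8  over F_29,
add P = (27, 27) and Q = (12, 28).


P != Q, so use the chord formula.
s = (y2 - y1) / (x2 - x1) = (1) / (14) mod 29 = 27
x3 = s^2 - x1 - x2 mod 29 = 27^2 - 27 - 12 = 23
y3 = s (x1 - x3) - y1 mod 29 = 27 * (27 - 23) - 27 = 23

P + Q = (23, 23)


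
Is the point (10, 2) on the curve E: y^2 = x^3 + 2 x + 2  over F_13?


Check whether y^2 = x^3 + 2 x + 2 (mod 13) for (x, y) = (10, 2).
LHS: y^2 = 2^2 mod 13 = 4
RHS: x^3 + 2 x + 2 = 10^3 + 2*10 + 2 mod 13 = 8
LHS != RHS

No, not on the curve


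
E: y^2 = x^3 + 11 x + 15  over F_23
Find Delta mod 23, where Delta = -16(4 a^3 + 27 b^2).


4 a^3 + 27 b^2 = 4*11^3 + 27*15^2 = 5324 + 6075 = 11399
Delta = -16 * (11399) = -182384
Delta mod 23 = 6

Delta = 6 (mod 23)


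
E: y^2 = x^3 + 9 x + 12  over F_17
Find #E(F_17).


For each x in F_17, count y with y^2 = x^3 + 9 x + 12 mod 17:
  x = 2: RHS = 4, y in [2, 15]  -> 2 point(s)
  x = 3: RHS = 15, y in [7, 10]  -> 2 point(s)
  x = 8: RHS = 1, y in [1, 16]  -> 2 point(s)
  x = 14: RHS = 9, y in [3, 14]  -> 2 point(s)
  x = 16: RHS = 2, y in [6, 11]  -> 2 point(s)
Affine points: 10. Add the point at infinity: total = 11.

#E(F_17) = 11


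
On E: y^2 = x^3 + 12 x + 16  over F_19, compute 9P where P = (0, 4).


k = 9 = 1001_2 (binary, LSB first: 1001)
Double-and-add from P = (0, 4):
  bit 0 = 1: acc = O + (0, 4) = (0, 4)
  bit 1 = 0: acc unchanged = (0, 4)
  bit 2 = 0: acc unchanged = (0, 4)
  bit 3 = 1: acc = (0, 4) + (6, 0) = (5, 12)

9P = (5, 12)


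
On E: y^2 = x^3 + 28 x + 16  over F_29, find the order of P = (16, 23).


Compute successive multiples of P until we hit O:
  1P = (16, 23)
  2P = (2, 15)
  3P = (6, 20)
  4P = (1, 25)
  5P = (28, 25)
  6P = (10, 7)
  7P = (23, 26)
  8P = (18, 1)
  ... (continuing to 31P)
  31P = O

ord(P) = 31


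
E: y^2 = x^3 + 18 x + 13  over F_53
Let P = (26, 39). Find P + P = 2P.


Doubling: s = (3 x1^2 + a) / (2 y1)
s = (3*26^2 + 18) / (2*39) mod 53 = 14
x3 = s^2 - 2 x1 mod 53 = 14^2 - 2*26 = 38
y3 = s (x1 - x3) - y1 mod 53 = 14 * (26 - 38) - 39 = 5

2P = (38, 5)


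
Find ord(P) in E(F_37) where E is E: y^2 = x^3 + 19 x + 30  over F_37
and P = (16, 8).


Compute successive multiples of P until we hit O:
  1P = (16, 8)
  2P = (21, 12)
  3P = (11, 33)
  4P = (35, 13)
  5P = (12, 32)
  6P = (8, 18)
  7P = (3, 22)
  8P = (15, 8)
  ... (continuing to 45P)
  45P = O

ord(P) = 45


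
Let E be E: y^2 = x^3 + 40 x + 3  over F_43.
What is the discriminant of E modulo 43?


4 a^3 + 27 b^2 = 4*40^3 + 27*3^2 = 256000 + 243 = 256243
Delta = -16 * (256243) = -4099888
Delta mod 43 = 33

Delta = 33 (mod 43)


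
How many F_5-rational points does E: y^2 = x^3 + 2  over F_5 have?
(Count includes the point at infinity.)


For each x in F_5, count y with y^2 = x^3 + 0 x + 2 mod 5:
  x = 2: RHS = 0, y in [0]  -> 1 point(s)
  x = 3: RHS = 4, y in [2, 3]  -> 2 point(s)
  x = 4: RHS = 1, y in [1, 4]  -> 2 point(s)
Affine points: 5. Add the point at infinity: total = 6.

#E(F_5) = 6


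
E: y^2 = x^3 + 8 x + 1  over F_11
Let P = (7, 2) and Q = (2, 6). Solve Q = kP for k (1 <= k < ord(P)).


Enumerate multiples of P until we hit Q = (2, 6):
  1P = (7, 2)
  2P = (6, 1)
  3P = (10, 6)
  4P = (8, 4)
  5P = (0, 1)
  6P = (2, 5)
  7P = (5, 10)
  8P = (4, 8)
  9P = (4, 3)
  10P = (5, 1)
  11P = (2, 6)
Match found at i = 11.

k = 11


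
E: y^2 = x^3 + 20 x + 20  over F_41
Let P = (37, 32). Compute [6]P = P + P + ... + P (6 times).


k = 6 = 110_2 (binary, LSB first: 011)
Double-and-add from P = (37, 32):
  bit 0 = 0: acc unchanged = O
  bit 1 = 1: acc = O + (0, 15) = (0, 15)
  bit 2 = 1: acc = (0, 15) + (5, 9) = (3, 5)

6P = (3, 5)


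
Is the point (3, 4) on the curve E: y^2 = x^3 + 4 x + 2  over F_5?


Check whether y^2 = x^3 + 4 x + 2 (mod 5) for (x, y) = (3, 4).
LHS: y^2 = 4^2 mod 5 = 1
RHS: x^3 + 4 x + 2 = 3^3 + 4*3 + 2 mod 5 = 1
LHS = RHS

Yes, on the curve


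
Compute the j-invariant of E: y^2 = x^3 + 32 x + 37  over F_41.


Delta = -16(4 a^3 + 27 b^2) mod 41 = 15
-1728 * (4 a)^3 = -1728 * (4*32)^3 mod 41 = 29
j = 29 * 15^(-1) mod 41 = 32

j = 32 (mod 41)


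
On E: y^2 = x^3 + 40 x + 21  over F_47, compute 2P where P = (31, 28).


Doubling: s = (3 x1^2 + a) / (2 y1)
s = (3*31^2 + 40) / (2*28) mod 47 = 1
x3 = s^2 - 2 x1 mod 47 = 1^2 - 2*31 = 33
y3 = s (x1 - x3) - y1 mod 47 = 1 * (31 - 33) - 28 = 17

2P = (33, 17)


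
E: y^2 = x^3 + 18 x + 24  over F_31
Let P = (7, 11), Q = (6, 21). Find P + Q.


P != Q, so use the chord formula.
s = (y2 - y1) / (x2 - x1) = (10) / (30) mod 31 = 21
x3 = s^2 - x1 - x2 mod 31 = 21^2 - 7 - 6 = 25
y3 = s (x1 - x3) - y1 mod 31 = 21 * (7 - 25) - 11 = 14

P + Q = (25, 14)


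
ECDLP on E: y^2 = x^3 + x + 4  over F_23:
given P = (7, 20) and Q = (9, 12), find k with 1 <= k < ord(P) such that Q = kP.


Enumerate multiples of P until we hit Q = (9, 12):
  1P = (7, 20)
  2P = (22, 5)
  3P = (18, 14)
  4P = (4, 16)
  5P = (1, 11)
  6P = (0, 2)
  7P = (9, 11)
  8P = (10, 5)
  9P = (8, 8)
  10P = (14, 18)
  11P = (11, 14)
  12P = (13, 12)
  13P = (15, 6)
  14P = (17, 9)
  15P = (17, 14)
  16P = (15, 17)
  17P = (13, 11)
  18P = (11, 9)
  19P = (14, 5)
  20P = (8, 15)
  21P = (10, 18)
  22P = (9, 12)
Match found at i = 22.

k = 22


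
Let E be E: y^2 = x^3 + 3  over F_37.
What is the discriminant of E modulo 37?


4 a^3 + 27 b^2 = 4*0^3 + 27*3^2 = 0 + 243 = 243
Delta = -16 * (243) = -3888
Delta mod 37 = 34

Delta = 34 (mod 37)


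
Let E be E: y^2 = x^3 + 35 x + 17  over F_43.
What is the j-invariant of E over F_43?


Delta = -16(4 a^3 + 27 b^2) mod 43 = 26
-1728 * (4 a)^3 = -1728 * (4*35)^3 mod 43 = 16
j = 16 * 26^(-1) mod 43 = 37

j = 37 (mod 43)


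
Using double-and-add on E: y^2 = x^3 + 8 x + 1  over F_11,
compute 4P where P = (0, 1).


k = 4 = 100_2 (binary, LSB first: 001)
Double-and-add from P = (0, 1):
  bit 0 = 0: acc unchanged = O
  bit 1 = 0: acc unchanged = O
  bit 2 = 1: acc = O + (10, 6) = (10, 6)

4P = (10, 6)


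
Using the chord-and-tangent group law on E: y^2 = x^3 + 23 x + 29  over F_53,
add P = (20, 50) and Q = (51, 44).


P != Q, so use the chord formula.
s = (y2 - y1) / (x2 - x1) = (47) / (31) mod 53 = 34
x3 = s^2 - x1 - x2 mod 53 = 34^2 - 20 - 51 = 25
y3 = s (x1 - x3) - y1 mod 53 = 34 * (20 - 25) - 50 = 45

P + Q = (25, 45)


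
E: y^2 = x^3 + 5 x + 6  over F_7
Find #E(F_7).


For each x in F_7, count y with y^2 = x^3 + 5 x + 6 mod 7:
  x = 5: RHS = 2, y in [3, 4]  -> 2 point(s)
  x = 6: RHS = 0, y in [0]  -> 1 point(s)
Affine points: 3. Add the point at infinity: total = 4.

#E(F_7) = 4


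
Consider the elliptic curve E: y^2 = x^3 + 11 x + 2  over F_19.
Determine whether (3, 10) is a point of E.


Check whether y^2 = x^3 + 11 x + 2 (mod 19) for (x, y) = (3, 10).
LHS: y^2 = 10^2 mod 19 = 5
RHS: x^3 + 11 x + 2 = 3^3 + 11*3 + 2 mod 19 = 5
LHS = RHS

Yes, on the curve


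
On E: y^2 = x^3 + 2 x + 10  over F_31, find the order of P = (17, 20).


Compute successive multiples of P until we hit O:
  1P = (17, 20)
  2P = (15, 25)
  3P = (13, 1)
  4P = (10, 21)
  5P = (23, 3)
  6P = (24, 5)
  7P = (18, 22)
  8P = (0, 14)
  ... (continuing to 28P)
  28P = O

ord(P) = 28


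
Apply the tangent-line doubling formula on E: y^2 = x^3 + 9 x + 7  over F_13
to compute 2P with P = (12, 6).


Doubling: s = (3 x1^2 + a) / (2 y1)
s = (3*12^2 + 9) / (2*6) mod 13 = 1
x3 = s^2 - 2 x1 mod 13 = 1^2 - 2*12 = 3
y3 = s (x1 - x3) - y1 mod 13 = 1 * (12 - 3) - 6 = 3

2P = (3, 3)


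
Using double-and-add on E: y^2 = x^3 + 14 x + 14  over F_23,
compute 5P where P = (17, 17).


k = 5 = 101_2 (binary, LSB first: 101)
Double-and-add from P = (17, 17):
  bit 0 = 1: acc = O + (17, 17) = (17, 17)
  bit 1 = 0: acc unchanged = (17, 17)
  bit 2 = 1: acc = (17, 17) + (11, 2) = (7, 8)

5P = (7, 8)


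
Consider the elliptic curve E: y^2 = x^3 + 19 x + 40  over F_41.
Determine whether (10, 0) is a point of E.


Check whether y^2 = x^3 + 19 x + 40 (mod 41) for (x, y) = (10, 0).
LHS: y^2 = 0^2 mod 41 = 0
RHS: x^3 + 19 x + 40 = 10^3 + 19*10 + 40 mod 41 = 0
LHS = RHS

Yes, on the curve


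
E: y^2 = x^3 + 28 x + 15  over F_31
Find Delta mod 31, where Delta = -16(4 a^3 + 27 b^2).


4 a^3 + 27 b^2 = 4*28^3 + 27*15^2 = 87808 + 6075 = 93883
Delta = -16 * (93883) = -1502128
Delta mod 31 = 8

Delta = 8 (mod 31)


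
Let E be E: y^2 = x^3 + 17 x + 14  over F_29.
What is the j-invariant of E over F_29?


Delta = -16(4 a^3 + 27 b^2) mod 29 = 23
-1728 * (4 a)^3 = -1728 * (4*17)^3 mod 29 = 23
j = 23 * 23^(-1) mod 29 = 1

j = 1 (mod 29)


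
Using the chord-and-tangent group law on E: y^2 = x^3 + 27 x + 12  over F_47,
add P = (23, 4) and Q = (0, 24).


P != Q, so use the chord formula.
s = (y2 - y1) / (x2 - x1) = (20) / (24) mod 47 = 40
x3 = s^2 - x1 - x2 mod 47 = 40^2 - 23 - 0 = 26
y3 = s (x1 - x3) - y1 mod 47 = 40 * (23 - 26) - 4 = 17

P + Q = (26, 17)


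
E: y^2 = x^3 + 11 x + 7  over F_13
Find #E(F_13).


For each x in F_13, count y with y^2 = x^3 + 11 x + 7 mod 13:
  x = 6: RHS = 3, y in [4, 9]  -> 2 point(s)
  x = 8: RHS = 9, y in [3, 10]  -> 2 point(s)
  x = 9: RHS = 3, y in [4, 9]  -> 2 point(s)
  x = 10: RHS = 12, y in [5, 8]  -> 2 point(s)
  x = 11: RHS = 3, y in [4, 9]  -> 2 point(s)
Affine points: 10. Add the point at infinity: total = 11.

#E(F_13) = 11


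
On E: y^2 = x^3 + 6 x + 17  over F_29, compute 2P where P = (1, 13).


Doubling: s = (3 x1^2 + a) / (2 y1)
s = (3*1^2 + 6) / (2*13) mod 29 = 26
x3 = s^2 - 2 x1 mod 29 = 26^2 - 2*1 = 7
y3 = s (x1 - x3) - y1 mod 29 = 26 * (1 - 7) - 13 = 5

2P = (7, 5)


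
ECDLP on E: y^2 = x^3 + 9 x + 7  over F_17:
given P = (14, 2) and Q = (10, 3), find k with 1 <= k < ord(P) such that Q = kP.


Enumerate multiples of P until we hit Q = (10, 3):
  1P = (14, 2)
  2P = (2, 4)
  3P = (10, 3)
Match found at i = 3.

k = 3


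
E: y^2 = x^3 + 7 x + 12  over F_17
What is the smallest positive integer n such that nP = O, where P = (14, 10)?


Compute successive multiples of P until we hit O:
  1P = (14, 10)
  2P = (6, 7)
  3P = (16, 2)
  4P = (3, 14)
  5P = (8, 11)
  6P = (4, 11)
  7P = (7, 8)
  8P = (11, 3)
  ... (continuing to 20P)
  20P = O

ord(P) = 20


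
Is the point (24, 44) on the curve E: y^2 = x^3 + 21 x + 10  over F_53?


Check whether y^2 = x^3 + 21 x + 10 (mod 53) for (x, y) = (24, 44).
LHS: y^2 = 44^2 mod 53 = 28
RHS: x^3 + 21 x + 10 = 24^3 + 21*24 + 10 mod 53 = 28
LHS = RHS

Yes, on the curve


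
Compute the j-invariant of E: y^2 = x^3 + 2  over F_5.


Delta = -16(4 a^3 + 27 b^2) mod 5 = 2
-1728 * (4 a)^3 = -1728 * (4*0)^3 mod 5 = 0
j = 0 * 2^(-1) mod 5 = 0

j = 0 (mod 5)


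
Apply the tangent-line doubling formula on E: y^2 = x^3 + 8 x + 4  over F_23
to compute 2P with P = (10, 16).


Doubling: s = (3 x1^2 + a) / (2 y1)
s = (3*10^2 + 8) / (2*16) mod 23 = 1
x3 = s^2 - 2 x1 mod 23 = 1^2 - 2*10 = 4
y3 = s (x1 - x3) - y1 mod 23 = 1 * (10 - 4) - 16 = 13

2P = (4, 13)


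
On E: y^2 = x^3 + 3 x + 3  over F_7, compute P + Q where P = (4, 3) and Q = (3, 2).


P != Q, so use the chord formula.
s = (y2 - y1) / (x2 - x1) = (6) / (6) mod 7 = 1
x3 = s^2 - x1 - x2 mod 7 = 1^2 - 4 - 3 = 1
y3 = s (x1 - x3) - y1 mod 7 = 1 * (4 - 1) - 3 = 0

P + Q = (1, 0)


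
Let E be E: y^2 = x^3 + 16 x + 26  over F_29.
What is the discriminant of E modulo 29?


4 a^3 + 27 b^2 = 4*16^3 + 27*26^2 = 16384 + 18252 = 34636
Delta = -16 * (34636) = -554176
Delta mod 29 = 14

Delta = 14 (mod 29)


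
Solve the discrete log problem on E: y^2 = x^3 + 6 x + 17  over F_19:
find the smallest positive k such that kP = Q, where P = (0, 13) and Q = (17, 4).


Enumerate multiples of P until we hit Q = (17, 4):
  1P = (0, 13)
  2P = (5, 18)
  3P = (15, 10)
  4P = (1, 10)
  5P = (8, 11)
  6P = (17, 15)
  7P = (3, 9)
  8P = (3, 10)
  9P = (17, 4)
Match found at i = 9.

k = 9


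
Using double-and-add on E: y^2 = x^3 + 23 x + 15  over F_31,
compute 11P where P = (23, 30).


k = 11 = 1011_2 (binary, LSB first: 1101)
Double-and-add from P = (23, 30):
  bit 0 = 1: acc = O + (23, 30) = (23, 30)
  bit 1 = 1: acc = (23, 30) + (17, 7) = (10, 25)
  bit 2 = 0: acc unchanged = (10, 25)
  bit 3 = 1: acc = (10, 25) + (1, 16) = (21, 26)

11P = (21, 26)


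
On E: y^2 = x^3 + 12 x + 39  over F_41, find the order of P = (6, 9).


Compute successive multiples of P until we hit O:
  1P = (6, 9)
  2P = (37, 3)
  3P = (0, 11)
  4P = (26, 25)
  5P = (8, 14)
  6P = (23, 10)
  7P = (33, 28)
  8P = (12, 5)
  ... (continuing to 33P)
  33P = O

ord(P) = 33


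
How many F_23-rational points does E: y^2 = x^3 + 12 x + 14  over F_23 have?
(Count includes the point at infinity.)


For each x in F_23, count y with y^2 = x^3 + 12 x + 14 mod 23:
  x = 1: RHS = 4, y in [2, 21]  -> 2 point(s)
  x = 2: RHS = 0, y in [0]  -> 1 point(s)
  x = 3: RHS = 8, y in [10, 13]  -> 2 point(s)
  x = 6: RHS = 3, y in [7, 16]  -> 2 point(s)
  x = 7: RHS = 4, y in [2, 21]  -> 2 point(s)
  x = 8: RHS = 1, y in [1, 22]  -> 2 point(s)
  x = 9: RHS = 0, y in [0]  -> 1 point(s)
  x = 12: RHS = 0, y in [0]  -> 1 point(s)
  x = 15: RHS = 4, y in [2, 21]  -> 2 point(s)
  x = 16: RHS = 1, y in [1, 22]  -> 2 point(s)
  x = 17: RHS = 2, y in [5, 18]  -> 2 point(s)
  x = 18: RHS = 13, y in [6, 17]  -> 2 point(s)
  x = 22: RHS = 1, y in [1, 22]  -> 2 point(s)
Affine points: 23. Add the point at infinity: total = 24.

#E(F_23) = 24


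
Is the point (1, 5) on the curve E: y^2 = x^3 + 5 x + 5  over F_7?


Check whether y^2 = x^3 + 5 x + 5 (mod 7) for (x, y) = (1, 5).
LHS: y^2 = 5^2 mod 7 = 4
RHS: x^3 + 5 x + 5 = 1^3 + 5*1 + 5 mod 7 = 4
LHS = RHS

Yes, on the curve


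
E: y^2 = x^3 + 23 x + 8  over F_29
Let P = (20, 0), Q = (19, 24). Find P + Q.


P != Q, so use the chord formula.
s = (y2 - y1) / (x2 - x1) = (24) / (28) mod 29 = 5
x3 = s^2 - x1 - x2 mod 29 = 5^2 - 20 - 19 = 15
y3 = s (x1 - x3) - y1 mod 29 = 5 * (20 - 15) - 0 = 25

P + Q = (15, 25)


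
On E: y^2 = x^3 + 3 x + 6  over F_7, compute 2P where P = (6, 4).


Doubling: s = (3 x1^2 + a) / (2 y1)
s = (3*6^2 + 3) / (2*4) mod 7 = 6
x3 = s^2 - 2 x1 mod 7 = 6^2 - 2*6 = 3
y3 = s (x1 - x3) - y1 mod 7 = 6 * (6 - 3) - 4 = 0

2P = (3, 0)


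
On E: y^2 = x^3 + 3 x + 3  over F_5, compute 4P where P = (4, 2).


k = 4 = 100_2 (binary, LSB first: 001)
Double-and-add from P = (4, 2):
  bit 0 = 0: acc unchanged = O
  bit 1 = 0: acc unchanged = O
  bit 2 = 1: acc = O + (4, 3) = (4, 3)

4P = (4, 3)


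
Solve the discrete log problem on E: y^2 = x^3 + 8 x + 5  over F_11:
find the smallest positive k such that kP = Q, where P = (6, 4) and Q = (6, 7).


Enumerate multiples of P until we hit Q = (6, 7):
  1P = (6, 4)
  2P = (3, 1)
  3P = (3, 10)
  4P = (6, 7)
Match found at i = 4.

k = 4


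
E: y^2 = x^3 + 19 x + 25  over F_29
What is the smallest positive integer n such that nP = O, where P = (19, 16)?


Compute successive multiples of P until we hit O:
  1P = (19, 16)
  2P = (20, 13)
  3P = (28, 11)
  4P = (2, 10)
  5P = (1, 4)
  6P = (3, 14)
  7P = (12, 3)
  8P = (5, 10)
  ... (continuing to 39P)
  39P = O

ord(P) = 39


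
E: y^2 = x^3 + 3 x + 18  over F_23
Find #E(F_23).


For each x in F_23, count y with y^2 = x^3 + 3 x + 18 mod 23:
  x = 0: RHS = 18, y in [8, 15]  -> 2 point(s)
  x = 2: RHS = 9, y in [3, 20]  -> 2 point(s)
  x = 3: RHS = 8, y in [10, 13]  -> 2 point(s)
  x = 4: RHS = 2, y in [5, 18]  -> 2 point(s)
  x = 8: RHS = 2, y in [5, 18]  -> 2 point(s)
  x = 10: RHS = 13, y in [6, 17]  -> 2 point(s)
  x = 11: RHS = 2, y in [5, 18]  -> 2 point(s)
  x = 13: RHS = 0, y in [0]  -> 1 point(s)
  x = 18: RHS = 16, y in [4, 19]  -> 2 point(s)
  x = 21: RHS = 4, y in [2, 21]  -> 2 point(s)
Affine points: 19. Add the point at infinity: total = 20.

#E(F_23) = 20


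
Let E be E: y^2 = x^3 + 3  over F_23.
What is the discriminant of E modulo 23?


4 a^3 + 27 b^2 = 4*0^3 + 27*3^2 = 0 + 243 = 243
Delta = -16 * (243) = -3888
Delta mod 23 = 22

Delta = 22 (mod 23)


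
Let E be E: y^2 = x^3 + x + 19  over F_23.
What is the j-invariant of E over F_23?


Delta = -16(4 a^3 + 27 b^2) mod 23 = 16
-1728 * (4 a)^3 = -1728 * (4*1)^3 mod 23 = 15
j = 15 * 16^(-1) mod 23 = 11

j = 11 (mod 23)


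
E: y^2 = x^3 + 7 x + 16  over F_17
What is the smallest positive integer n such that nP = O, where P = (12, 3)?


Compute successive multiples of P until we hit O:
  1P = (12, 3)
  2P = (6, 11)
  3P = (14, 11)
  4P = (7, 0)
  5P = (14, 6)
  6P = (6, 6)
  7P = (12, 14)
  8P = O

ord(P) = 8


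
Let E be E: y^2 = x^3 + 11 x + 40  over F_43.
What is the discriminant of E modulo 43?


4 a^3 + 27 b^2 = 4*11^3 + 27*40^2 = 5324 + 43200 = 48524
Delta = -16 * (48524) = -776384
Delta mod 43 = 24

Delta = 24 (mod 43)


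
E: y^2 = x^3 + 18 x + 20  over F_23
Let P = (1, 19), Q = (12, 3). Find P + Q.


P != Q, so use the chord formula.
s = (y2 - y1) / (x2 - x1) = (7) / (11) mod 23 = 9
x3 = s^2 - x1 - x2 mod 23 = 9^2 - 1 - 12 = 22
y3 = s (x1 - x3) - y1 mod 23 = 9 * (1 - 22) - 19 = 22

P + Q = (22, 22)


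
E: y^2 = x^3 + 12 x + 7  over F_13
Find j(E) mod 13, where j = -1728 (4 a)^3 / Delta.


Delta = -16(4 a^3 + 27 b^2) mod 13 = 8
-1728 * (4 a)^3 = -1728 * (4*12)^3 mod 13 = 1
j = 1 * 8^(-1) mod 13 = 5

j = 5 (mod 13)


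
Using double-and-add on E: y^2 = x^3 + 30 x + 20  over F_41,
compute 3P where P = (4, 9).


k = 3 = 11_2 (binary, LSB first: 11)
Double-and-add from P = (4, 9):
  bit 0 = 1: acc = O + (4, 9) = (4, 9)
  bit 1 = 1: acc = (4, 9) + (29, 33) = (0, 26)

3P = (0, 26)


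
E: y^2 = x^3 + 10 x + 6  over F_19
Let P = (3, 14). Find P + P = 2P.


Doubling: s = (3 x1^2 + a) / (2 y1)
s = (3*3^2 + 10) / (2*14) mod 19 = 2
x3 = s^2 - 2 x1 mod 19 = 2^2 - 2*3 = 17
y3 = s (x1 - x3) - y1 mod 19 = 2 * (3 - 17) - 14 = 15

2P = (17, 15)


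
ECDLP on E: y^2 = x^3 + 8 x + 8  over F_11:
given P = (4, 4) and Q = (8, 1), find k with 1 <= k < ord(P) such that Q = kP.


Enumerate multiples of P until we hit Q = (8, 1):
  1P = (4, 4)
  2P = (8, 1)
Match found at i = 2.

k = 2


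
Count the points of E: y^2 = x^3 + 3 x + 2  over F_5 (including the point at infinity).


For each x in F_5, count y with y^2 = x^3 + 3 x + 2 mod 5:
  x = 1: RHS = 1, y in [1, 4]  -> 2 point(s)
  x = 2: RHS = 1, y in [1, 4]  -> 2 point(s)
Affine points: 4. Add the point at infinity: total = 5.

#E(F_5) = 5


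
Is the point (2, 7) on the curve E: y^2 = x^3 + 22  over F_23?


Check whether y^2 = x^3 + 0 x + 22 (mod 23) for (x, y) = (2, 7).
LHS: y^2 = 7^2 mod 23 = 3
RHS: x^3 + 0 x + 22 = 2^3 + 0*2 + 22 mod 23 = 7
LHS != RHS

No, not on the curve


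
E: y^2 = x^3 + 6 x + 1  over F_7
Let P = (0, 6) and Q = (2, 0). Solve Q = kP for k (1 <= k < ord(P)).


Enumerate multiples of P until we hit Q = (2, 0):
  1P = (0, 6)
  2P = (2, 0)
Match found at i = 2.

k = 2


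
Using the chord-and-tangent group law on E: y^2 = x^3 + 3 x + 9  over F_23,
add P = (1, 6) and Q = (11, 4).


P != Q, so use the chord formula.
s = (y2 - y1) / (x2 - x1) = (21) / (10) mod 23 = 9
x3 = s^2 - x1 - x2 mod 23 = 9^2 - 1 - 11 = 0
y3 = s (x1 - x3) - y1 mod 23 = 9 * (1 - 0) - 6 = 3

P + Q = (0, 3)


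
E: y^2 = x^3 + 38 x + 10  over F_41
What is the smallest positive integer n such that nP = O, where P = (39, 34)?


Compute successive multiples of P until we hit O:
  1P = (39, 34)
  2P = (36, 8)
  3P = (32, 13)
  4P = (20, 23)
  5P = (13, 35)
  6P = (28, 5)
  7P = (25, 29)
  8P = (38, 22)
  ... (continuing to 41P)
  41P = O

ord(P) = 41


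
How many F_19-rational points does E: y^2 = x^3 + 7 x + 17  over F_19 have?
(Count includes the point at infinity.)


For each x in F_19, count y with y^2 = x^3 + 7 x + 17 mod 19:
  x = 0: RHS = 17, y in [6, 13]  -> 2 point(s)
  x = 1: RHS = 6, y in [5, 14]  -> 2 point(s)
  x = 2: RHS = 1, y in [1, 18]  -> 2 point(s)
  x = 5: RHS = 6, y in [5, 14]  -> 2 point(s)
  x = 6: RHS = 9, y in [3, 16]  -> 2 point(s)
  x = 9: RHS = 11, y in [7, 12]  -> 2 point(s)
  x = 10: RHS = 4, y in [2, 17]  -> 2 point(s)
  x = 11: RHS = 0, y in [0]  -> 1 point(s)
  x = 12: RHS = 5, y in [9, 10]  -> 2 point(s)
  x = 13: RHS = 6, y in [5, 14]  -> 2 point(s)
  x = 14: RHS = 9, y in [3, 16]  -> 2 point(s)
  x = 15: RHS = 1, y in [1, 18]  -> 2 point(s)
  x = 16: RHS = 7, y in [8, 11]  -> 2 point(s)
  x = 18: RHS = 9, y in [3, 16]  -> 2 point(s)
Affine points: 27. Add the point at infinity: total = 28.

#E(F_19) = 28


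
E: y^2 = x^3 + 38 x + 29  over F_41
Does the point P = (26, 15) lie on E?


Check whether y^2 = x^3 + 38 x + 29 (mod 41) for (x, y) = (26, 15).
LHS: y^2 = 15^2 mod 41 = 20
RHS: x^3 + 38 x + 29 = 26^3 + 38*26 + 29 mod 41 = 20
LHS = RHS

Yes, on the curve


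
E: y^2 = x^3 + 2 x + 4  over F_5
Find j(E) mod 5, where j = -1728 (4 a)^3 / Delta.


Delta = -16(4 a^3 + 27 b^2) mod 5 = 1
-1728 * (4 a)^3 = -1728 * (4*2)^3 mod 5 = 4
j = 4 * 1^(-1) mod 5 = 4

j = 4 (mod 5)


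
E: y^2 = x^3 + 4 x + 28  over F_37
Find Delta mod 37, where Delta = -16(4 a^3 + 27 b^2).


4 a^3 + 27 b^2 = 4*4^3 + 27*28^2 = 256 + 21168 = 21424
Delta = -16 * (21424) = -342784
Delta mod 37 = 21

Delta = 21 (mod 37)


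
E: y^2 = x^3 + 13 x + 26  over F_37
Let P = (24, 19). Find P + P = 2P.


Doubling: s = (3 x1^2 + a) / (2 y1)
s = (3*24^2 + 13) / (2*19) mod 37 = 2
x3 = s^2 - 2 x1 mod 37 = 2^2 - 2*24 = 30
y3 = s (x1 - x3) - y1 mod 37 = 2 * (24 - 30) - 19 = 6

2P = (30, 6)


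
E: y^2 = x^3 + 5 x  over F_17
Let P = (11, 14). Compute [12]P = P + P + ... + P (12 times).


k = 12 = 1100_2 (binary, LSB first: 0011)
Double-and-add from P = (11, 14):
  bit 0 = 0: acc unchanged = O
  bit 1 = 0: acc unchanged = O
  bit 2 = 1: acc = O + (9, 3) = (9, 3)
  bit 3 = 1: acc = (9, 3) + (15, 4) = (2, 1)

12P = (2, 1)


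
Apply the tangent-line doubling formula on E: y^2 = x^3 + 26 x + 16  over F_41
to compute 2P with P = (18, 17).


Doubling: s = (3 x1^2 + a) / (2 y1)
s = (3*18^2 + 26) / (2*17) mod 41 = 39
x3 = s^2 - 2 x1 mod 41 = 39^2 - 2*18 = 9
y3 = s (x1 - x3) - y1 mod 41 = 39 * (18 - 9) - 17 = 6

2P = (9, 6)


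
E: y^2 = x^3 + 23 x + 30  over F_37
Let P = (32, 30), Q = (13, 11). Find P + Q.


P != Q, so use the chord formula.
s = (y2 - y1) / (x2 - x1) = (18) / (18) mod 37 = 1
x3 = s^2 - x1 - x2 mod 37 = 1^2 - 32 - 13 = 30
y3 = s (x1 - x3) - y1 mod 37 = 1 * (32 - 30) - 30 = 9

P + Q = (30, 9)


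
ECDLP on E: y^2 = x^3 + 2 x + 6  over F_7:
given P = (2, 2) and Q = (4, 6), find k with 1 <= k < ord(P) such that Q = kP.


Enumerate multiples of P until we hit Q = (4, 6):
  1P = (2, 2)
  2P = (3, 5)
  3P = (4, 6)
Match found at i = 3.

k = 3


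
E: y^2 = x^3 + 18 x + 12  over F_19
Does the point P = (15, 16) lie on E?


Check whether y^2 = x^3 + 18 x + 12 (mod 19) for (x, y) = (15, 16).
LHS: y^2 = 16^2 mod 19 = 9
RHS: x^3 + 18 x + 12 = 15^3 + 18*15 + 12 mod 19 = 9
LHS = RHS

Yes, on the curve


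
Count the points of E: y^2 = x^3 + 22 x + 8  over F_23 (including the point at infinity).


For each x in F_23, count y with y^2 = x^3 + 22 x + 8 mod 23:
  x = 0: RHS = 8, y in [10, 13]  -> 2 point(s)
  x = 1: RHS = 8, y in [10, 13]  -> 2 point(s)
  x = 3: RHS = 9, y in [3, 20]  -> 2 point(s)
  x = 5: RHS = 13, y in [6, 17]  -> 2 point(s)
  x = 8: RHS = 6, y in [11, 12]  -> 2 point(s)
  x = 10: RHS = 9, y in [3, 20]  -> 2 point(s)
  x = 14: RHS = 1, y in [1, 22]  -> 2 point(s)
  x = 18: RHS = 3, y in [7, 16]  -> 2 point(s)
  x = 21: RHS = 2, y in [5, 18]  -> 2 point(s)
  x = 22: RHS = 8, y in [10, 13]  -> 2 point(s)
Affine points: 20. Add the point at infinity: total = 21.

#E(F_23) = 21


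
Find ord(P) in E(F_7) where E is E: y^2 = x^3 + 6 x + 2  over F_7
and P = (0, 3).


Compute successive multiples of P until we hit O:
  1P = (0, 3)
  2P = (1, 3)
  3P = (6, 4)
  4P = (2, 6)
  5P = (2, 1)
  6P = (6, 3)
  7P = (1, 4)
  8P = (0, 4)
  ... (continuing to 9P)
  9P = O

ord(P) = 9


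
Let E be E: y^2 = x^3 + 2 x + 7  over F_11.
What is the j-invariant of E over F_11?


Delta = -16(4 a^3 + 27 b^2) mod 11 = 1
-1728 * (4 a)^3 = -1728 * (4*2)^3 mod 11 = 5
j = 5 * 1^(-1) mod 11 = 5

j = 5 (mod 11)


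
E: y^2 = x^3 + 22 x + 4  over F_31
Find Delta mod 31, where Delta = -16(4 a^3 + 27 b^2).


4 a^3 + 27 b^2 = 4*22^3 + 27*4^2 = 42592 + 432 = 43024
Delta = -16 * (43024) = -688384
Delta mod 31 = 2

Delta = 2 (mod 31)


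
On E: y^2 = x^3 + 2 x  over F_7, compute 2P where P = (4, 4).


k = 2 = 10_2 (binary, LSB first: 01)
Double-and-add from P = (4, 4):
  bit 0 = 0: acc unchanged = O
  bit 1 = 1: acc = O + (0, 0) = (0, 0)

2P = (0, 0)


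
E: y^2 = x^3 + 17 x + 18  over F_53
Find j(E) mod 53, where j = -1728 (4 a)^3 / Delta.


Delta = -16(4 a^3 + 27 b^2) mod 53 = 22
-1728 * (4 a)^3 = -1728 * (4*17)^3 mod 53 = 14
j = 14 * 22^(-1) mod 53 = 44

j = 44 (mod 53)


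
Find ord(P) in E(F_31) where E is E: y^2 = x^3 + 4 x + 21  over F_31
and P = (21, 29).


Compute successive multiples of P until we hit O:
  1P = (21, 29)
  2P = (30, 4)
  3P = (8, 21)
  4P = (11, 1)
  5P = (18, 29)
  6P = (23, 2)
  7P = (22, 0)
  8P = (23, 29)
  ... (continuing to 14P)
  14P = O

ord(P) = 14


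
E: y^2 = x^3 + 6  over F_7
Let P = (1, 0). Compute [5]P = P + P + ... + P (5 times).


k = 5 = 101_2 (binary, LSB first: 101)
Double-and-add from P = (1, 0):
  bit 0 = 1: acc = O + (1, 0) = (1, 0)
  bit 1 = 0: acc unchanged = (1, 0)
  bit 2 = 1: acc = (1, 0) + O = (1, 0)

5P = (1, 0)


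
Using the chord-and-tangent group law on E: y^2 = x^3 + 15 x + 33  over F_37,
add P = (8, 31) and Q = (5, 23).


P != Q, so use the chord formula.
s = (y2 - y1) / (x2 - x1) = (29) / (34) mod 37 = 15
x3 = s^2 - x1 - x2 mod 37 = 15^2 - 8 - 5 = 27
y3 = s (x1 - x3) - y1 mod 37 = 15 * (8 - 27) - 31 = 17

P + Q = (27, 17)


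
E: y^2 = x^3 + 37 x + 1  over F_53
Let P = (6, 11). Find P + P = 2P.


Doubling: s = (3 x1^2 + a) / (2 y1)
s = (3*6^2 + 37) / (2*11) mod 53 = 9
x3 = s^2 - 2 x1 mod 53 = 9^2 - 2*6 = 16
y3 = s (x1 - x3) - y1 mod 53 = 9 * (6 - 16) - 11 = 5

2P = (16, 5)


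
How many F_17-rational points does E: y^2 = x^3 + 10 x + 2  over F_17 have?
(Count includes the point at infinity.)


For each x in F_17, count y with y^2 = x^3 + 10 x + 2 mod 17:
  x = 0: RHS = 2, y in [6, 11]  -> 2 point(s)
  x = 1: RHS = 13, y in [8, 9]  -> 2 point(s)
  x = 2: RHS = 13, y in [8, 9]  -> 2 point(s)
  x = 3: RHS = 8, y in [5, 12]  -> 2 point(s)
  x = 4: RHS = 4, y in [2, 15]  -> 2 point(s)
  x = 8: RHS = 16, y in [4, 13]  -> 2 point(s)
  x = 11: RHS = 15, y in [7, 10]  -> 2 point(s)
  x = 13: RHS = 0, y in [0]  -> 1 point(s)
  x = 14: RHS = 13, y in [8, 9]  -> 2 point(s)
  x = 15: RHS = 8, y in [5, 12]  -> 2 point(s)
  x = 16: RHS = 8, y in [5, 12]  -> 2 point(s)
Affine points: 21. Add the point at infinity: total = 22.

#E(F_17) = 22


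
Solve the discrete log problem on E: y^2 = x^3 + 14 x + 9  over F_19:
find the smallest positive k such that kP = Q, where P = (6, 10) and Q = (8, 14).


Enumerate multiples of P until we hit Q = (8, 14):
  1P = (6, 10)
  2P = (14, 2)
  3P = (0, 3)
  4P = (17, 12)
  5P = (2, 8)
  6P = (16, 4)
  7P = (8, 14)
Match found at i = 7.

k = 7


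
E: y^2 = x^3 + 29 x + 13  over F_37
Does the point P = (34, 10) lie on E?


Check whether y^2 = x^3 + 29 x + 13 (mod 37) for (x, y) = (34, 10).
LHS: y^2 = 10^2 mod 37 = 26
RHS: x^3 + 29 x + 13 = 34^3 + 29*34 + 13 mod 37 = 10
LHS != RHS

No, not on the curve


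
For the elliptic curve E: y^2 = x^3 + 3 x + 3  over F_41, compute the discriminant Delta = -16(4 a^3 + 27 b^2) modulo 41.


4 a^3 + 27 b^2 = 4*3^3 + 27*3^2 = 108 + 243 = 351
Delta = -16 * (351) = -5616
Delta mod 41 = 1

Delta = 1 (mod 41)


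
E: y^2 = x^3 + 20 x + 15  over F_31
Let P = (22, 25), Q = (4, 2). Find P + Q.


P != Q, so use the chord formula.
s = (y2 - y1) / (x2 - x1) = (8) / (13) mod 31 = 3
x3 = s^2 - x1 - x2 mod 31 = 3^2 - 22 - 4 = 14
y3 = s (x1 - x3) - y1 mod 31 = 3 * (22 - 14) - 25 = 30

P + Q = (14, 30)


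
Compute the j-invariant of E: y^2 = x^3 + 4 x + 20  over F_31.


Delta = -16(4 a^3 + 27 b^2) mod 31 = 21
-1728 * (4 a)^3 = -1728 * (4*4)^3 mod 31 = 1
j = 1 * 21^(-1) mod 31 = 3

j = 3 (mod 31)


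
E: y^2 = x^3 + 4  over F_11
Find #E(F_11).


For each x in F_11, count y with y^2 = x^3 + 0 x + 4 mod 11:
  x = 0: RHS = 4, y in [2, 9]  -> 2 point(s)
  x = 1: RHS = 5, y in [4, 7]  -> 2 point(s)
  x = 2: RHS = 1, y in [1, 10]  -> 2 point(s)
  x = 3: RHS = 9, y in [3, 8]  -> 2 point(s)
  x = 6: RHS = 0, y in [0]  -> 1 point(s)
  x = 10: RHS = 3, y in [5, 6]  -> 2 point(s)
Affine points: 11. Add the point at infinity: total = 12.

#E(F_11) = 12


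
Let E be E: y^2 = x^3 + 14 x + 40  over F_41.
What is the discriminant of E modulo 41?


4 a^3 + 27 b^2 = 4*14^3 + 27*40^2 = 10976 + 43200 = 54176
Delta = -16 * (54176) = -866816
Delta mod 41 = 6

Delta = 6 (mod 41)


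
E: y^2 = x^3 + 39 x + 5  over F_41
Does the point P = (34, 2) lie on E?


Check whether y^2 = x^3 + 39 x + 5 (mod 41) for (x, y) = (34, 2).
LHS: y^2 = 2^2 mod 41 = 4
RHS: x^3 + 39 x + 5 = 34^3 + 39*34 + 5 mod 41 = 4
LHS = RHS

Yes, on the curve


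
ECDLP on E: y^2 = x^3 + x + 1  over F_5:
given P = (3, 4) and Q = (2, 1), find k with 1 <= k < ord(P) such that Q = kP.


Enumerate multiples of P until we hit Q = (2, 1):
  1P = (3, 4)
  2P = (0, 4)
  3P = (2, 1)
Match found at i = 3.

k = 3


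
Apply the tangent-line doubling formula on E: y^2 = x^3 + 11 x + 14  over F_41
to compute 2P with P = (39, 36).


Doubling: s = (3 x1^2 + a) / (2 y1)
s = (3*39^2 + 11) / (2*36) mod 41 = 10
x3 = s^2 - 2 x1 mod 41 = 10^2 - 2*39 = 22
y3 = s (x1 - x3) - y1 mod 41 = 10 * (39 - 22) - 36 = 11

2P = (22, 11)


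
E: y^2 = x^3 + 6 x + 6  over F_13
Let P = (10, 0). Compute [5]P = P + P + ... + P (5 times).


k = 5 = 101_2 (binary, LSB first: 101)
Double-and-add from P = (10, 0):
  bit 0 = 1: acc = O + (10, 0) = (10, 0)
  bit 1 = 0: acc unchanged = (10, 0)
  bit 2 = 1: acc = (10, 0) + O = (10, 0)

5P = (10, 0)


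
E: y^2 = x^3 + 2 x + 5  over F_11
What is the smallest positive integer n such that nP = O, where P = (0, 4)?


Compute successive multiples of P until we hit O:
  1P = (0, 4)
  2P = (9, 2)
  3P = (3, 4)
  4P = (8, 7)
  5P = (4, 0)
  6P = (8, 4)
  7P = (3, 7)
  8P = (9, 9)
  ... (continuing to 10P)
  10P = O

ord(P) = 10


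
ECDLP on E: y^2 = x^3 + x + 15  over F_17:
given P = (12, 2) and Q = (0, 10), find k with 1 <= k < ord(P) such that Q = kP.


Enumerate multiples of P until we hit Q = (0, 10):
  1P = (12, 2)
  2P = (14, 11)
  3P = (7, 12)
  4P = (2, 12)
  5P = (4, 7)
  6P = (16, 9)
  7P = (8, 5)
  8P = (5, 14)
  9P = (13, 7)
  10P = (0, 7)
  11P = (6, 4)
  12P = (1, 0)
  13P = (6, 13)
  14P = (0, 10)
Match found at i = 14.

k = 14


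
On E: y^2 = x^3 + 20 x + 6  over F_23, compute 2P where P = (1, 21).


Doubling: s = (3 x1^2 + a) / (2 y1)
s = (3*1^2 + 20) / (2*21) mod 23 = 0
x3 = s^2 - 2 x1 mod 23 = 0^2 - 2*1 = 21
y3 = s (x1 - x3) - y1 mod 23 = 0 * (1 - 21) - 21 = 2

2P = (21, 2)


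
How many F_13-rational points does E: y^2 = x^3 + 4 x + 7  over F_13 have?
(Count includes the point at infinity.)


For each x in F_13, count y with y^2 = x^3 + 4 x + 7 mod 13:
  x = 1: RHS = 12, y in [5, 8]  -> 2 point(s)
  x = 2: RHS = 10, y in [6, 7]  -> 2 point(s)
  x = 4: RHS = 9, y in [3, 10]  -> 2 point(s)
  x = 5: RHS = 9, y in [3, 10]  -> 2 point(s)
  x = 6: RHS = 0, y in [0]  -> 1 point(s)
  x = 7: RHS = 1, y in [1, 12]  -> 2 point(s)
  x = 11: RHS = 4, y in [2, 11]  -> 2 point(s)
Affine points: 13. Add the point at infinity: total = 14.

#E(F_13) = 14


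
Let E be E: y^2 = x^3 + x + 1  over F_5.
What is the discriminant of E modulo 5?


4 a^3 + 27 b^2 = 4*1^3 + 27*1^2 = 4 + 27 = 31
Delta = -16 * (31) = -496
Delta mod 5 = 4

Delta = 4 (mod 5)


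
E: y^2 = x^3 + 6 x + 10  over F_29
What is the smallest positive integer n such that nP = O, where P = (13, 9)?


Compute successive multiples of P until we hit O:
  1P = (13, 9)
  2P = (25, 26)
  3P = (21, 28)
  4P = (2, 28)
  5P = (5, 22)
  6P = (15, 16)
  7P = (6, 1)
  8P = (19, 9)
  ... (continuing to 24P)
  24P = O

ord(P) = 24


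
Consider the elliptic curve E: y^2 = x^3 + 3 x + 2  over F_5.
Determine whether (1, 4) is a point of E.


Check whether y^2 = x^3 + 3 x + 2 (mod 5) for (x, y) = (1, 4).
LHS: y^2 = 4^2 mod 5 = 1
RHS: x^3 + 3 x + 2 = 1^3 + 3*1 + 2 mod 5 = 1
LHS = RHS

Yes, on the curve


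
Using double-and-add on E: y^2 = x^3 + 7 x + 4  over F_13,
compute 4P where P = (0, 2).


k = 4 = 100_2 (binary, LSB first: 001)
Double-and-add from P = (0, 2):
  bit 0 = 0: acc unchanged = O
  bit 1 = 0: acc unchanged = O
  bit 2 = 1: acc = O + (12, 10) = (12, 10)

4P = (12, 10)


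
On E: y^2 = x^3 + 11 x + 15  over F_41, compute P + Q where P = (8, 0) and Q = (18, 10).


P != Q, so use the chord formula.
s = (y2 - y1) / (x2 - x1) = (10) / (10) mod 41 = 1
x3 = s^2 - x1 - x2 mod 41 = 1^2 - 8 - 18 = 16
y3 = s (x1 - x3) - y1 mod 41 = 1 * (8 - 16) - 0 = 33

P + Q = (16, 33)


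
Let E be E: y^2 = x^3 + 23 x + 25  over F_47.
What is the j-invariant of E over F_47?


Delta = -16(4 a^3 + 27 b^2) mod 47 = 23
-1728 * (4 a)^3 = -1728 * (4*23)^3 mod 47 = 6
j = 6 * 23^(-1) mod 47 = 35

j = 35 (mod 47)


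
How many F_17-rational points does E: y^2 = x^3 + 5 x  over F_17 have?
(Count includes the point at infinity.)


For each x in F_17, count y with y^2 = x^3 + 5 x + 0 mod 17:
  x = 0: RHS = 0, y in [0]  -> 1 point(s)
  x = 2: RHS = 1, y in [1, 16]  -> 2 point(s)
  x = 3: RHS = 8, y in [5, 12]  -> 2 point(s)
  x = 4: RHS = 16, y in [4, 13]  -> 2 point(s)
  x = 6: RHS = 8, y in [5, 12]  -> 2 point(s)
  x = 7: RHS = 4, y in [2, 15]  -> 2 point(s)
  x = 8: RHS = 8, y in [5, 12]  -> 2 point(s)
  x = 9: RHS = 9, y in [3, 14]  -> 2 point(s)
  x = 10: RHS = 13, y in [8, 9]  -> 2 point(s)
  x = 11: RHS = 9, y in [3, 14]  -> 2 point(s)
  x = 13: RHS = 1, y in [1, 16]  -> 2 point(s)
  x = 14: RHS = 9, y in [3, 14]  -> 2 point(s)
  x = 15: RHS = 16, y in [4, 13]  -> 2 point(s)
Affine points: 25. Add the point at infinity: total = 26.

#E(F_17) = 26


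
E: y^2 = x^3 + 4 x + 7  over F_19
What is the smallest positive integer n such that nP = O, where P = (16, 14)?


Compute successive multiples of P until we hit O:
  1P = (16, 14)
  2P = (12, 4)
  3P = (2, 2)
  4P = (6, 0)
  5P = (2, 17)
  6P = (12, 15)
  7P = (16, 5)
  8P = O

ord(P) = 8


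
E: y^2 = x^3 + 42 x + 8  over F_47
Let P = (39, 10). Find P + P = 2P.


Doubling: s = (3 x1^2 + a) / (2 y1)
s = (3*39^2 + 42) / (2*10) mod 47 = 7
x3 = s^2 - 2 x1 mod 47 = 7^2 - 2*39 = 18
y3 = s (x1 - x3) - y1 mod 47 = 7 * (39 - 18) - 10 = 43

2P = (18, 43)


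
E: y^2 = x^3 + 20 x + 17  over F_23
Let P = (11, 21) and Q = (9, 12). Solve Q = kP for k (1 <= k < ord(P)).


Enumerate multiples of P until we hit Q = (9, 12):
  1P = (11, 21)
  2P = (5, 14)
  3P = (9, 12)
Match found at i = 3.

k = 3


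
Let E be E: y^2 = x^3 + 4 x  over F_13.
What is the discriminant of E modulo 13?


4 a^3 + 27 b^2 = 4*4^3 + 27*0^2 = 256 + 0 = 256
Delta = -16 * (256) = -4096
Delta mod 13 = 12

Delta = 12 (mod 13)


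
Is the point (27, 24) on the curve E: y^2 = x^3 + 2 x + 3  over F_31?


Check whether y^2 = x^3 + 2 x + 3 (mod 31) for (x, y) = (27, 24).
LHS: y^2 = 24^2 mod 31 = 18
RHS: x^3 + 2 x + 3 = 27^3 + 2*27 + 3 mod 31 = 24
LHS != RHS

No, not on the curve


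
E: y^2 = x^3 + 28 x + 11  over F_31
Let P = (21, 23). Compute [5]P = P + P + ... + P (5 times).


k = 5 = 101_2 (binary, LSB first: 101)
Double-and-add from P = (21, 23):
  bit 0 = 1: acc = O + (21, 23) = (21, 23)
  bit 1 = 0: acc unchanged = (21, 23)
  bit 2 = 1: acc = (21, 23) + (11, 10) = (1, 3)

5P = (1, 3)


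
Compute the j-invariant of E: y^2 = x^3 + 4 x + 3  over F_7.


Delta = -16(4 a^3 + 27 b^2) mod 7 = 3
-1728 * (4 a)^3 = -1728 * (4*4)^3 mod 7 = 1
j = 1 * 3^(-1) mod 7 = 5

j = 5 (mod 7)


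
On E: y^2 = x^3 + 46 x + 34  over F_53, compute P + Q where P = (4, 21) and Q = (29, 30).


P != Q, so use the chord formula.
s = (y2 - y1) / (x2 - x1) = (9) / (25) mod 53 = 47
x3 = s^2 - x1 - x2 mod 53 = 47^2 - 4 - 29 = 3
y3 = s (x1 - x3) - y1 mod 53 = 47 * (4 - 3) - 21 = 26

P + Q = (3, 26)


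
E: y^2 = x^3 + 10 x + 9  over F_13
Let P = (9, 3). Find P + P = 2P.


Doubling: s = (3 x1^2 + a) / (2 y1)
s = (3*9^2 + 10) / (2*3) mod 13 = 1
x3 = s^2 - 2 x1 mod 13 = 1^2 - 2*9 = 9
y3 = s (x1 - x3) - y1 mod 13 = 1 * (9 - 9) - 3 = 10

2P = (9, 10)


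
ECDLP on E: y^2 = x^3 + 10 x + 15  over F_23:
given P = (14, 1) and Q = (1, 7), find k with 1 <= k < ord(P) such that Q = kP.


Enumerate multiples of P until we hit Q = (1, 7):
  1P = (14, 1)
  2P = (18, 22)
  3P = (20, 2)
  4P = (5, 12)
  5P = (16, 4)
  6P = (1, 7)
Match found at i = 6.

k = 6


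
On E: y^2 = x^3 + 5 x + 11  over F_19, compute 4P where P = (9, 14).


k = 4 = 100_2 (binary, LSB first: 001)
Double-and-add from P = (9, 14):
  bit 0 = 0: acc unchanged = O
  bit 1 = 0: acc unchanged = O
  bit 2 = 1: acc = O + (1, 13) = (1, 13)

4P = (1, 13)


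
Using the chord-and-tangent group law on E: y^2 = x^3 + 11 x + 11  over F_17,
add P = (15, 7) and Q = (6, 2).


P != Q, so use the chord formula.
s = (y2 - y1) / (x2 - x1) = (12) / (8) mod 17 = 10
x3 = s^2 - x1 - x2 mod 17 = 10^2 - 15 - 6 = 11
y3 = s (x1 - x3) - y1 mod 17 = 10 * (15 - 11) - 7 = 16

P + Q = (11, 16)


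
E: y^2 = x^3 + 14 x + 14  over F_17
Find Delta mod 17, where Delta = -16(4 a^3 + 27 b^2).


4 a^3 + 27 b^2 = 4*14^3 + 27*14^2 = 10976 + 5292 = 16268
Delta = -16 * (16268) = -260288
Delta mod 17 = 16

Delta = 16 (mod 17)


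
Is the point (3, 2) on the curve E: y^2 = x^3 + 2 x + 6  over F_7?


Check whether y^2 = x^3 + 2 x + 6 (mod 7) for (x, y) = (3, 2).
LHS: y^2 = 2^2 mod 7 = 4
RHS: x^3 + 2 x + 6 = 3^3 + 2*3 + 6 mod 7 = 4
LHS = RHS

Yes, on the curve


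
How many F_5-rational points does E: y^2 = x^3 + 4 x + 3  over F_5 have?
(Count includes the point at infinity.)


For each x in F_5, count y with y^2 = x^3 + 4 x + 3 mod 5:
  x = 2: RHS = 4, y in [2, 3]  -> 2 point(s)
Affine points: 2. Add the point at infinity: total = 3.

#E(F_5) = 3


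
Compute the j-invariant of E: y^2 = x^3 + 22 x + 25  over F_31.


Delta = -16(4 a^3 + 27 b^2) mod 31 = 11
-1728 * (4 a)^3 = -1728 * (4*22)^3 mod 31 = 23
j = 23 * 11^(-1) mod 31 = 19

j = 19 (mod 31)


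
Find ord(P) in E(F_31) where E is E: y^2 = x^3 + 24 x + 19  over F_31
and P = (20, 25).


Compute successive multiples of P until we hit O:
  1P = (20, 25)
  2P = (10, 9)
  3P = (11, 8)
  4P = (25, 0)
  5P = (11, 23)
  6P = (10, 22)
  7P = (20, 6)
  8P = O

ord(P) = 8


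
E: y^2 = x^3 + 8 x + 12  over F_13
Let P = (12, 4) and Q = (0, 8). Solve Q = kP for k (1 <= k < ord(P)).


Enumerate multiples of P until we hit Q = (0, 8):
  1P = (12, 4)
  2P = (11, 12)
  3P = (2, 7)
  4P = (0, 8)
Match found at i = 4.

k = 4


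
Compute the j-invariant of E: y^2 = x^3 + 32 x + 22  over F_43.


Delta = -16(4 a^3 + 27 b^2) mod 43 = 22
-1728 * (4 a)^3 = -1728 * (4*32)^3 mod 43 = 8
j = 8 * 22^(-1) mod 43 = 16

j = 16 (mod 43)


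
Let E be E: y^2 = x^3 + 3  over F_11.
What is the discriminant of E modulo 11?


4 a^3 + 27 b^2 = 4*0^3 + 27*3^2 = 0 + 243 = 243
Delta = -16 * (243) = -3888
Delta mod 11 = 6

Delta = 6 (mod 11)


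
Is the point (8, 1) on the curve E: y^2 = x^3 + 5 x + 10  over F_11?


Check whether y^2 = x^3 + 5 x + 10 (mod 11) for (x, y) = (8, 1).
LHS: y^2 = 1^2 mod 11 = 1
RHS: x^3 + 5 x + 10 = 8^3 + 5*8 + 10 mod 11 = 1
LHS = RHS

Yes, on the curve


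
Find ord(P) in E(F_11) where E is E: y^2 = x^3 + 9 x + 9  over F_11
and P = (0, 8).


Compute successive multiples of P until we hit O:
  1P = (0, 8)
  2P = (5, 5)
  3P = (9, 4)
  4P = (6, 2)
  5P = (6, 9)
  6P = (9, 7)
  7P = (5, 6)
  8P = (0, 3)
  ... (continuing to 9P)
  9P = O

ord(P) = 9
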